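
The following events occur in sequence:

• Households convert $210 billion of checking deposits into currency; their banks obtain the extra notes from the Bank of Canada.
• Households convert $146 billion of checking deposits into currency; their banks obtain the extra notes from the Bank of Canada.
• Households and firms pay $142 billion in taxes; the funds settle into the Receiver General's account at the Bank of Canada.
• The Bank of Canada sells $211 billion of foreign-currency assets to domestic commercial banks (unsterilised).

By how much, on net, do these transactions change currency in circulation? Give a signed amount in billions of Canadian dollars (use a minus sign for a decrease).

Currency withdrawal $210 billion: notes leave the central bank → +$210B.
Currency withdrawal $146 billion: notes leave the central bank → +$146B.
Government account inflow $142 billion: no currency enters or leaves circulation → 0.
FX sale $211 billion: no currency enters or leaves circulation → 0.
Net: 210 + 146 + 0 + 0 = +$356 billion.

+$356 billion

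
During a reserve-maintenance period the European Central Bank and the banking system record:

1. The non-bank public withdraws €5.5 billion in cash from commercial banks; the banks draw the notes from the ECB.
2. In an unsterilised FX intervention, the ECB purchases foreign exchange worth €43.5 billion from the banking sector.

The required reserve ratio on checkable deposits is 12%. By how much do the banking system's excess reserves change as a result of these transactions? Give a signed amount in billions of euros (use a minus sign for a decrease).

Currency withdrawal €5.5 billion: reserves −€5.5B, deposits −€5.5B.
FX purchase €43.5 billion: reserves +€43.5B, deposits 0.
Totals: Δreserves = +€38B, Δdeposits = −€5.5B.
Δrequired reserves = 12% × −€5.5B = −€0.66B.
Δexcess reserves = Δreserves − Δrequired = +€38B − (−€0.66B) = +€38.66 billion.

+€38.66 billion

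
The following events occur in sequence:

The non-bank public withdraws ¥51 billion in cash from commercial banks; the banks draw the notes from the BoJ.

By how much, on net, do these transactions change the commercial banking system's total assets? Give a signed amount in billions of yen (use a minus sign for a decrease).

-¥51 billion

Currency withdrawal ¥51 billion: bank balance sheets shrink → −¥51B.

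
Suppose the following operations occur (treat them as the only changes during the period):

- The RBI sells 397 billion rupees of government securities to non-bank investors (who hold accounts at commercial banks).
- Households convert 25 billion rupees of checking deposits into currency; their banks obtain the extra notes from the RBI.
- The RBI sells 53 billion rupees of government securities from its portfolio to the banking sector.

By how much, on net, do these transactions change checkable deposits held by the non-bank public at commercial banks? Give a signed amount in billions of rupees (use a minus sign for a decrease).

Asset sale (to non-banks) 397 billion rupees: non-bank counterparties' bank balances fall → −397B.
Currency withdrawal 25 billion rupees: non-bank counterparties' bank balances fall → −25B.
OMO sale (to banks) 53 billion rupees: the counterparty is a bank, so public deposits are unchanged → 0.
Net: −397 − 25 + 0 = -422 billion.

-422 billion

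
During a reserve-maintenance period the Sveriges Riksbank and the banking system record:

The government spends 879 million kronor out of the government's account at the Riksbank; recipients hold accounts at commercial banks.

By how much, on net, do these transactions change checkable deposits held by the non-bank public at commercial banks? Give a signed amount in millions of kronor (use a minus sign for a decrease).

+879 million

Riksbank balance sheet:
  Assets:      no change
  Liabilities: Bank reserves +879M, Government deposits −879M
Commercial banking system:
  Assets:      Reserves at CB +879M
  Liabilities: Checkable deposits +879M
So the change in checkable deposits held by the non-bank public at commercial banks is +879 million.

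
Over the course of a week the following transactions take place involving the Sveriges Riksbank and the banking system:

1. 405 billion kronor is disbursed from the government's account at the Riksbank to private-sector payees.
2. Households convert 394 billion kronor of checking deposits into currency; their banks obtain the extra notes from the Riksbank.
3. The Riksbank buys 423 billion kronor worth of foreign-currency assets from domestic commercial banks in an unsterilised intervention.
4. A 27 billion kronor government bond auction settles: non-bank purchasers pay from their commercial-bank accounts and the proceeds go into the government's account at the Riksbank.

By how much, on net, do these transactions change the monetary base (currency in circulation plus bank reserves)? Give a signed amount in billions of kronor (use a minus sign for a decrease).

Riksbank balance sheet:
  Assets:      Foreign assets +423B
  Liabilities: Bank reserves +407B, Currency in circulation +394B, Government deposits −378B
Commercial banking system:
  Assets:      Reserves at CB +407B, Foreign assets −423B
  Liabilities: Checkable deposits −16B
Monetary base = currency + reserves: +394B + (+407B) = +801 billion.

+801 billion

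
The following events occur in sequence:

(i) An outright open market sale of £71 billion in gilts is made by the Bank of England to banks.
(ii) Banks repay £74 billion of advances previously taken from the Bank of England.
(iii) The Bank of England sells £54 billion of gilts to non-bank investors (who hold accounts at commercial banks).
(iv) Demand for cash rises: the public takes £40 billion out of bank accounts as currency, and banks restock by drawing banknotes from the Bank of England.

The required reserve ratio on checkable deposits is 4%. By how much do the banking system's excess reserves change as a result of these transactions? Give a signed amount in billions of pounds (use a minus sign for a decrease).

-£235.24 billion

OMO sale (to banks) £71 billion: reserves −£71B, deposits 0.
Discount-window repayment £74 billion: reserves −£74B, deposits 0.
Asset sale (to non-banks) £54 billion: reserves −£54B, deposits −£54B.
Currency withdrawal £40 billion: reserves −£40B, deposits −£40B.
Totals: Δreserves = −£239B, Δdeposits = −£94B.
Δrequired reserves = 4% × −£94B = −£3.76B.
Δexcess reserves = Δreserves − Δrequired = −£239B − (−£3.76B) = -£235.24 billion.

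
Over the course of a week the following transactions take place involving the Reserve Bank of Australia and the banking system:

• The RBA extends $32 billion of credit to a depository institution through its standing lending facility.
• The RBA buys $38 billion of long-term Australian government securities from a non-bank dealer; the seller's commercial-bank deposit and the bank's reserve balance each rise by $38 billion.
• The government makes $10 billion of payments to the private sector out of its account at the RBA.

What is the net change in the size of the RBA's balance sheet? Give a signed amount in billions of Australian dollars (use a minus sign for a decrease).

Discount-window loan $32 billion: an RBA asset is acquired → +$32B.
Asset purchase (from non-banks) $38 billion: an RBA asset is acquired → +$38B.
Government spending $10 billion: only the composition of liabilities changes → 0.
Net: 32 + 38 + 0 = +$70 billion.

+$70 billion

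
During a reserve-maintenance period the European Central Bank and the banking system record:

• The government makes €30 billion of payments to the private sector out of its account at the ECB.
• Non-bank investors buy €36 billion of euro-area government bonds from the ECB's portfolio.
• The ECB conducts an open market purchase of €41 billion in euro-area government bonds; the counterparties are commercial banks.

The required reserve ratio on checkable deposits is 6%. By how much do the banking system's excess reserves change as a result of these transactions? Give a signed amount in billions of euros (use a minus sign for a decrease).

Government spending €30 billion: reserves +€30B, deposits +€30B.
Asset sale (to non-banks) €36 billion: reserves −€36B, deposits −€36B.
OMO purchase (from banks) €41 billion: reserves +€41B, deposits 0.
Totals: Δreserves = +€35B, Δdeposits = −€6B.
Δrequired reserves = 6% × −€6B = −€0.36B.
Δexcess reserves = Δreserves − Δrequired = +€35B − (−€0.36B) = +€35.36 billion.

+€35.36 billion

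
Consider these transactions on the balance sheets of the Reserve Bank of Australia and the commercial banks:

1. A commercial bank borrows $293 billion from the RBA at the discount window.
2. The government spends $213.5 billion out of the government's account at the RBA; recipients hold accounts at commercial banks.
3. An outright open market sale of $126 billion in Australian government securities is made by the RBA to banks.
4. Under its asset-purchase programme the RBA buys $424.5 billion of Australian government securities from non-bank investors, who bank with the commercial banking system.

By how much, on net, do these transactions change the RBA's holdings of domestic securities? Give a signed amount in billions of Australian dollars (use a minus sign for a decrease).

+$298.5 billion

Discount-window loan $293 billion: the RBA's securities portfolio is untouched → 0.
Government spending $213.5 billion: the RBA's securities portfolio is untouched → 0.
OMO sale (to banks) $126 billion: securities removed from the RBA's portfolio → −$126B.
Asset purchase (from non-banks) $424.5 billion: securities added to the RBA's portfolio → +$424.5B.
Net: 0 + 0 − 126 + 424.5 = +$298.5 billion.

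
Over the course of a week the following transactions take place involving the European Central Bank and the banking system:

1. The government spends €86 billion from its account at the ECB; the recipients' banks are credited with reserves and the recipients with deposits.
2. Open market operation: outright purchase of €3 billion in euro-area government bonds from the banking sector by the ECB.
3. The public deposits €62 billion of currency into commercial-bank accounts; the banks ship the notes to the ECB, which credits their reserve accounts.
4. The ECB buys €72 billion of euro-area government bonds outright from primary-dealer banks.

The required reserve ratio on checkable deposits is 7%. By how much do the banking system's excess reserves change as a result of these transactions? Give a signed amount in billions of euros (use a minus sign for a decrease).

Government spending €86 billion: reserves +€86B, deposits +€86B.
OMO purchase (from banks) €3 billion: reserves +€3B, deposits 0.
Currency deposit €62 billion: reserves +€62B, deposits +€62B.
OMO purchase (from banks) €72 billion: reserves +€72B, deposits 0.
Totals: Δreserves = +€223B, Δdeposits = +€148B.
Δrequired reserves = 7% × +€148B = +€10.36B.
Δexcess reserves = Δreserves − Δrequired = +€223B − (+€10.36B) = +€212.64 billion.

+€212.64 billion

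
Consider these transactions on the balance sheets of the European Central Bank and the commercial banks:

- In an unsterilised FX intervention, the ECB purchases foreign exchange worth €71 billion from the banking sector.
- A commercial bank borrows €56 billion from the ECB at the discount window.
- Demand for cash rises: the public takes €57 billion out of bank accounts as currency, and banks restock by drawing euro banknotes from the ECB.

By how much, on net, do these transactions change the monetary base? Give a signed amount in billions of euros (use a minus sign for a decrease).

FX purchase €71 billion: ECB balance sheet expands → +€71B.
Discount-window loan €56 billion: ECB balance sheet expands → +€56B.
Currency withdrawal €57 billion: just a shift between currency and reserves — both are base money → 0.
Net: 71 + 56 + 0 = +€127 billion.

+€127 billion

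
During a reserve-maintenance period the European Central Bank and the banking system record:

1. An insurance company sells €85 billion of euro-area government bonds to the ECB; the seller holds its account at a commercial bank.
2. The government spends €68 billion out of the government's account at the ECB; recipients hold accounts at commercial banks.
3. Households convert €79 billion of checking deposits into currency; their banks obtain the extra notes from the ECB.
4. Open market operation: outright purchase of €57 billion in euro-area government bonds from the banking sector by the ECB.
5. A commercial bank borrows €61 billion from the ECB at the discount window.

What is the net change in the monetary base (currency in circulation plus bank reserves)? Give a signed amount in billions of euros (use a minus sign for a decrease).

Asset purchase (from non-banks) €85 billion: ECB balance sheet expands → +€85B.
Government spending €68 billion: a non-base liability converts back to reserves → +€68B.
Currency withdrawal €79 billion: just a shift between currency and reserves — both are base money → 0.
OMO purchase (from banks) €57 billion: ECB balance sheet expands → +€57B.
Discount-window loan €61 billion: ECB balance sheet expands → +€61B.
Net: 85 + 68 + 0 + 57 + 61 = +€271 billion.

+€271 billion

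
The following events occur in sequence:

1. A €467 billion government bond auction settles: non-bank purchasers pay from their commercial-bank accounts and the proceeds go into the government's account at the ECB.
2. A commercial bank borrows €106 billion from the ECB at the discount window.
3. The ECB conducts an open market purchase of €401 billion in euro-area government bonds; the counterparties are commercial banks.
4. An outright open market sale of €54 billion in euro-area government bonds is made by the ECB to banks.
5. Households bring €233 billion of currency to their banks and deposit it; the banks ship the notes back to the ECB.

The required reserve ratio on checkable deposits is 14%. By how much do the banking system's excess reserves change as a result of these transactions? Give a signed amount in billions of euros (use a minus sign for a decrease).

+€251.76 billion

Government account inflow €467 billion: reserves −€467B, deposits −€467B.
Discount-window loan €106 billion: reserves +€106B, deposits 0.
OMO purchase (from banks) €401 billion: reserves +€401B, deposits 0.
OMO sale (to banks) €54 billion: reserves −€54B, deposits 0.
Currency deposit €233 billion: reserves +€233B, deposits +€233B.
Totals: Δreserves = +€219B, Δdeposits = −€234B.
Δrequired reserves = 14% × −€234B = −€32.76B.
Δexcess reserves = Δreserves − Δrequired = +€219B − (−€32.76B) = +€251.76 billion.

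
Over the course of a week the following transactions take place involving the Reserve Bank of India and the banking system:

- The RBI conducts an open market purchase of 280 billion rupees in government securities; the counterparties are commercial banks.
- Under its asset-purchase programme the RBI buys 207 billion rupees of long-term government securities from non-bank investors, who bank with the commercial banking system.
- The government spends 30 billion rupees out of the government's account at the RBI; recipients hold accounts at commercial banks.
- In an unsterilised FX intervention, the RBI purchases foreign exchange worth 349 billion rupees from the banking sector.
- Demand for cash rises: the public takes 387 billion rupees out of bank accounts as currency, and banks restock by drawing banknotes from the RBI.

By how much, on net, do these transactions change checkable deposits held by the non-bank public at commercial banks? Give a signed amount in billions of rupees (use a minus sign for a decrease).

OMO purchase (from banks) 280 billion rupees: the counterparty is a bank, so public deposits are unchanged → 0.
Asset purchase (from non-banks) 207 billion rupees: non-bank counterparties' bank balances rise → +207B.
Government spending 30 billion rupees: non-bank counterparties' bank balances rise → +30B.
FX purchase 349 billion rupees: the counterparty is a bank, so public deposits are unchanged → 0.
Currency withdrawal 387 billion rupees: non-bank counterparties' bank balances fall → −387B.
Net: 0 + 207 + 30 + 0 − 387 = -150 billion.

-150 billion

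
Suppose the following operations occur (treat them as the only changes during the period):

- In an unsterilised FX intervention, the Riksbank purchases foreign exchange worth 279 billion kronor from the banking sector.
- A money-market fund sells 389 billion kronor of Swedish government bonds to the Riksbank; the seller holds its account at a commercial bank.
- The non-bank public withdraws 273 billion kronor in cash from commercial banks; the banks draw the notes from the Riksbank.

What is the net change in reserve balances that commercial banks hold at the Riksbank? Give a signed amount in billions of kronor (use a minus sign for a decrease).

FX purchase 279 billion kronor: the Riksbank pays by crediting reserve accounts → +279B.
Asset purchase (from non-banks) 389 billion kronor: the Riksbank pays by crediting reserve accounts → +389B.
Currency withdrawal 273 billion kronor: banks swap reserves for currency → −273B.
Net: 279 + 389 − 273 = +395 billion.

+395 billion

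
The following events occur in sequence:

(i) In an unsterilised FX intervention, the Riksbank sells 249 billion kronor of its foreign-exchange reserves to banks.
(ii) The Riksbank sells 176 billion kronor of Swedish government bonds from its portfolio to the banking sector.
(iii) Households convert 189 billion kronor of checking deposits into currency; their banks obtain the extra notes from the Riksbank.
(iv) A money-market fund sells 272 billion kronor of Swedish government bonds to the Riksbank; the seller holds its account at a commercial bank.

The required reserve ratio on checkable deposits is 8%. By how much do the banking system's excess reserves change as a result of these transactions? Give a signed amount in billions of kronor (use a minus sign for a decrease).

FX sale 249 billion kronor: reserves −249B, deposits 0.
OMO sale (to banks) 176 billion kronor: reserves −176B, deposits 0.
Currency withdrawal 189 billion kronor: reserves −189B, deposits −189B.
Asset purchase (from non-banks) 272 billion kronor: reserves +272B, deposits +272B.
Totals: Δreserves = −342B, Δdeposits = +83B.
Δrequired reserves = 8% × +83B = +6.64B.
Δexcess reserves = Δreserves − Δrequired = −342B − (+6.64B) = -348.64 billion.

-348.64 billion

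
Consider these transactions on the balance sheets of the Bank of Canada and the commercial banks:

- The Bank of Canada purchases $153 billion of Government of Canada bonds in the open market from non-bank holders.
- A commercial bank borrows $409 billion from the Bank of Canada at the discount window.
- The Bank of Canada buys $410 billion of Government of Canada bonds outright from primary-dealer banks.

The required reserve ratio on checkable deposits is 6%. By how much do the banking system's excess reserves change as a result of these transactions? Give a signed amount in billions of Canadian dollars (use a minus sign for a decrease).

+$962.82 billion

Asset purchase (from non-banks) $153 billion: reserves +$153B, deposits +$153B.
Discount-window loan $409 billion: reserves +$409B, deposits 0.
OMO purchase (from banks) $410 billion: reserves +$410B, deposits 0.
Totals: Δreserves = +$972B, Δdeposits = +$153B.
Δrequired reserves = 6% × +$153B = +$9.18B.
Δexcess reserves = Δreserves − Δrequired = +$972B − (+$9.18B) = +$962.82 billion.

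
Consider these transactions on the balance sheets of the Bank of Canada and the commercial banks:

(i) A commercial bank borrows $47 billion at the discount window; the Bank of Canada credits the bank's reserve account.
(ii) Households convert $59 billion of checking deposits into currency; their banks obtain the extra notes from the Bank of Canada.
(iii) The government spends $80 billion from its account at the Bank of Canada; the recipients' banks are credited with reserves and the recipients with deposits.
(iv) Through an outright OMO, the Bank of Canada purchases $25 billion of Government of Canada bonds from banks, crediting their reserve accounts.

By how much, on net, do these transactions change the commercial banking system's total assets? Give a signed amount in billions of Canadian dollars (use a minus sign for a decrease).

+$68 billion

Bank of Canada balance sheet:
  Assets:      Securities +$25B, Loans to banks +$47B
  Liabilities: Bank reserves +$93B, Currency in circulation +$59B, Government deposits −$80B
Commercial banking system:
  Assets:      Reserves at CB +$93B, Securities −$25B
  Liabilities: Checkable deposits +$21B, Borrowings from CB +$47B
Change in total bank assets = +$68 billion.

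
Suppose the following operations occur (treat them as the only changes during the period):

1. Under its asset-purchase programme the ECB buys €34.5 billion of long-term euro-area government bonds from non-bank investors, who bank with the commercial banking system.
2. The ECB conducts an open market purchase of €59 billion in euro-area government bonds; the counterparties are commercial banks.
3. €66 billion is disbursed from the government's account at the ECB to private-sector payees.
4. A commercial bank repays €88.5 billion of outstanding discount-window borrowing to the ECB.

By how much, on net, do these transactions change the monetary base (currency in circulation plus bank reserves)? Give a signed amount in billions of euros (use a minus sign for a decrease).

Asset purchase (from non-banks) €34.5 billion: ECB balance sheet expands → +€34.5B.
OMO purchase (from banks) €59 billion: ECB balance sheet expands → +€59B.
Government spending €66 billion: a non-base liability converts back to reserves → +€66B.
Discount-window repayment €88.5 billion: ECB balance sheet contracts → −€88.5B.
Net: 34.5 + 59 + 66 − 88.5 = +€71 billion.

+€71 billion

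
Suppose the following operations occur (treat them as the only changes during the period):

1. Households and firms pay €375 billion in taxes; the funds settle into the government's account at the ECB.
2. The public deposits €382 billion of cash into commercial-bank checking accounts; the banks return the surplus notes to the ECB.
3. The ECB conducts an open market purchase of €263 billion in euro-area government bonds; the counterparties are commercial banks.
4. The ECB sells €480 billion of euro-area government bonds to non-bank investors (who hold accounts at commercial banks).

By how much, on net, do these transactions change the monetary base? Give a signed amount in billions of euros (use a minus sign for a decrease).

-€592 billion

ECB balance sheet:
  Assets:      Securities −€217B
  Liabilities: Bank reserves −€210B, Currency in circulation −€382B, Government deposits +€375B
Monetary base = currency + reserves: −€382B + (−€210B) = -€592 billion.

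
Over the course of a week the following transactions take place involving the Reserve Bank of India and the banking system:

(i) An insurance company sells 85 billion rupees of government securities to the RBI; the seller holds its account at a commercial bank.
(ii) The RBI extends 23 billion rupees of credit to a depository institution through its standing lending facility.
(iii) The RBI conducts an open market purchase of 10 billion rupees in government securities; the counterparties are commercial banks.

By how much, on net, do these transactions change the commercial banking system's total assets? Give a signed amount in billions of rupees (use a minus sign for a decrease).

RBI balance sheet:
  Assets:      Securities +95B, Loans to banks +23B
  Liabilities: Bank reserves +118B
Commercial banking system:
  Assets:      Reserves at CB +118B, Securities −10B
  Liabilities: Checkable deposits +85B, Borrowings from CB +23B
Change in total bank assets = +108 billion.

+108 billion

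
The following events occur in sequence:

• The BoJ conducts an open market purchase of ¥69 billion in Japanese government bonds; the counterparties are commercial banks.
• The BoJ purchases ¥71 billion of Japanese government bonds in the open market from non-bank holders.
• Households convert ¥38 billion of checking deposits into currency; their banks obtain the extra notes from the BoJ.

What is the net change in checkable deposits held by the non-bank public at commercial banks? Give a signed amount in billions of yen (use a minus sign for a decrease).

OMO purchase (from banks) ¥69 billion: the counterparty is a bank, so public deposits are unchanged → 0.
Asset purchase (from non-banks) ¥71 billion: non-bank counterparties' bank balances rise → +¥71B.
Currency withdrawal ¥38 billion: non-bank counterparties' bank balances fall → −¥38B.
Net: 0 + 71 − 38 = +¥33 billion.

+¥33 billion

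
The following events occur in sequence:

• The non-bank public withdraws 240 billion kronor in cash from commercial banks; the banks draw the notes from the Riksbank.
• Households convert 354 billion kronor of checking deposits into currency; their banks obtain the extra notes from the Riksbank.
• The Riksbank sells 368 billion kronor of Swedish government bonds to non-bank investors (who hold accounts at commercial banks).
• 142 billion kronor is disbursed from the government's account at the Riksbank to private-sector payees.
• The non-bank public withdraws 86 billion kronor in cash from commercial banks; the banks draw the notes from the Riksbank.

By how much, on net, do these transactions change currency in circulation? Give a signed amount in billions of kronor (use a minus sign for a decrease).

+680 billion

Riksbank balance sheet:
  Assets:      Securities −368B
  Liabilities: Bank reserves −906B, Currency in circulation +680B, Government deposits −142B
So the change in currency in circulation is +680 billion.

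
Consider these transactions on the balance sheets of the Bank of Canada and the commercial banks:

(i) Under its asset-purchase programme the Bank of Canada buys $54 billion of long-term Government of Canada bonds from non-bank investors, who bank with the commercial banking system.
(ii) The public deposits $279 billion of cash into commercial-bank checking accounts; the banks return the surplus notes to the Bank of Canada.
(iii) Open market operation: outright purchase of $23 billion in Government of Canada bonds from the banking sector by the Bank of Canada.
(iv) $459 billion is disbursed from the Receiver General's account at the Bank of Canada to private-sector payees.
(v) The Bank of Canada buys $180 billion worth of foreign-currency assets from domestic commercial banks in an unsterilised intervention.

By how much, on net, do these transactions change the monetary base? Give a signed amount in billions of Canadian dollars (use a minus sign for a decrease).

Asset purchase (from non-banks) $54 billion: Bank of Canada balance sheet expands → +$54B.
Currency deposit $279 billion: just a shift between currency and reserves — both are base money → 0.
OMO purchase (from banks) $23 billion: Bank of Canada balance sheet expands → +$23B.
Government spending $459 billion: a non-base liability converts back to reserves → +$459B.
FX purchase $180 billion: Bank of Canada balance sheet expands → +$180B.
Net: 54 + 0 + 23 + 459 + 180 = +$716 billion.

+$716 billion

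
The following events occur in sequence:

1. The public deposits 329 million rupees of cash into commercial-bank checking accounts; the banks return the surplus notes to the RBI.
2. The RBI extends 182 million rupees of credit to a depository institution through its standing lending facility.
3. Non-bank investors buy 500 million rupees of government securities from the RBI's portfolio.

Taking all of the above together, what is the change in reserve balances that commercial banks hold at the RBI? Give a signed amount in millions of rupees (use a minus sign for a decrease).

Currency deposit 329 million rupees: returned notes are swapped for reserve credit → +329M.
Discount-window loan 182 million rupees: the loan is credited to the bank's reserve account → +182M.
Asset sale (to non-banks) 500 million rupees: the non-bank buyers' banks settle from reserves → −500M.
Net: 329 + 182 − 500 = +11 million.

+11 million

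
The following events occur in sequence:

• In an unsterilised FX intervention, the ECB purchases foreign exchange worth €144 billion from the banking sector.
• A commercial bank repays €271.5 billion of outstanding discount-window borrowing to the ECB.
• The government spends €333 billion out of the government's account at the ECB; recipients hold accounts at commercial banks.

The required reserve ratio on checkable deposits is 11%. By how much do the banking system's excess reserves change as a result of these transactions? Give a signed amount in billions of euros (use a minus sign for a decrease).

FX purchase €144 billion: reserves +€144B, deposits 0.
Discount-window repayment €271.5 billion: reserves −€271.5B, deposits 0.
Government spending €333 billion: reserves +€333B, deposits +€333B.
Totals: Δreserves = +€205.5B, Δdeposits = +€333B.
Δrequired reserves = 11% × +€333B = +€36.63B.
Δexcess reserves = Δreserves − Δrequired = +€205.5B − (+€36.63B) = +€168.87 billion.

+€168.87 billion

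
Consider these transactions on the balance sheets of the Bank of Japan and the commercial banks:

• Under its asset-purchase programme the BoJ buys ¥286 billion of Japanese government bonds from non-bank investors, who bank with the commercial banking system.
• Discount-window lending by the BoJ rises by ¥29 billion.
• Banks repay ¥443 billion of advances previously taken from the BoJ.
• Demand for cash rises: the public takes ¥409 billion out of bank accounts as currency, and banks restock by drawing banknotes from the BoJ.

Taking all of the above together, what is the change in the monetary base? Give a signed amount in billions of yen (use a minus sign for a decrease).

-¥128 billion

Asset purchase (from non-banks) ¥286 billion: BoJ balance sheet expands → +¥286B.
Discount-window loan ¥29 billion: BoJ balance sheet expands → +¥29B.
Discount-window repayment ¥443 billion: BoJ balance sheet contracts → −¥443B.
Currency withdrawal ¥409 billion: just a shift between currency and reserves — both are base money → 0.
Net: 286 + 29 − 443 + 0 = -¥128 billion.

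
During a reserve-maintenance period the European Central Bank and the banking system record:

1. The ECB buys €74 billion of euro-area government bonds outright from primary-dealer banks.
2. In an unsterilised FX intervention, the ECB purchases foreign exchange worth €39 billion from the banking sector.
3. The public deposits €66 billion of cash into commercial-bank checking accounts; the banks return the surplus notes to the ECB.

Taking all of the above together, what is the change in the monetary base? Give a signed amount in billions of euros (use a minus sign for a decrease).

+€113 billion

OMO purchase (from banks) €74 billion: ECB balance sheet expands → +€74B.
FX purchase €39 billion: ECB balance sheet expands → +€39B.
Currency deposit €66 billion: just a shift between currency and reserves — both are base money → 0.
Net: 74 + 39 + 0 = +€113 billion.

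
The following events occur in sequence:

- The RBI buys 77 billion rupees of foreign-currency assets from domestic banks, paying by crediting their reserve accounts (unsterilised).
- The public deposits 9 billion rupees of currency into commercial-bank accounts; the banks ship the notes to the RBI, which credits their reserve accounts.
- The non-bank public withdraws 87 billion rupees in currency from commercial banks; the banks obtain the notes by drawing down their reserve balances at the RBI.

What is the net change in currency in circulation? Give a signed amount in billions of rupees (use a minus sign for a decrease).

FX purchase 77 billion rupees: no currency enters or leaves circulation → 0.
Currency deposit 9 billion rupees: notes return to the central bank → −9B.
Currency withdrawal 87 billion rupees: notes leave the central bank → +87B.
Net: 0 − 9 + 87 = +78 billion.

+78 billion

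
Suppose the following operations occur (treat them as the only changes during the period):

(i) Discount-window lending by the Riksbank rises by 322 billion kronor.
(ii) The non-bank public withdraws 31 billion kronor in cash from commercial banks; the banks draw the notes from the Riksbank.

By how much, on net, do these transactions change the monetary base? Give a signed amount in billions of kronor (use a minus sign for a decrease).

Riksbank balance sheet:
  Assets:      Loans to banks +322B
  Liabilities: Bank reserves +291B, Currency in circulation +31B
Monetary base = currency + reserves: +31B + (+291B) = +322 billion.

+322 billion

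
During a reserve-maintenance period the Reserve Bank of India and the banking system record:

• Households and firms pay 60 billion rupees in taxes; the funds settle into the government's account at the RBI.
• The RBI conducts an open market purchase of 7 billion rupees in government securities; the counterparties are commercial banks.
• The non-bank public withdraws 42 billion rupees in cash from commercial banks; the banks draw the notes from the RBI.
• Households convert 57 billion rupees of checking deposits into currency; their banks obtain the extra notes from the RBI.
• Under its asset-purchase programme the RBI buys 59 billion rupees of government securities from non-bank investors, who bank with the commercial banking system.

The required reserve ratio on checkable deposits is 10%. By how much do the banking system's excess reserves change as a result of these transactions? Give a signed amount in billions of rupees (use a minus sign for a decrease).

Government account inflow 60 billion rupees: reserves −60B, deposits −60B.
OMO purchase (from banks) 7 billion rupees: reserves +7B, deposits 0.
Currency withdrawal 42 billion rupees: reserves −42B, deposits −42B.
Currency withdrawal 57 billion rupees: reserves −57B, deposits −57B.
Asset purchase (from non-banks) 59 billion rupees: reserves +59B, deposits +59B.
Totals: Δreserves = −93B, Δdeposits = −100B.
Δrequired reserves = 10% × −100B = −10B.
Δexcess reserves = Δreserves − Δrequired = −93B − (−10B) = -83 billion.

-83 billion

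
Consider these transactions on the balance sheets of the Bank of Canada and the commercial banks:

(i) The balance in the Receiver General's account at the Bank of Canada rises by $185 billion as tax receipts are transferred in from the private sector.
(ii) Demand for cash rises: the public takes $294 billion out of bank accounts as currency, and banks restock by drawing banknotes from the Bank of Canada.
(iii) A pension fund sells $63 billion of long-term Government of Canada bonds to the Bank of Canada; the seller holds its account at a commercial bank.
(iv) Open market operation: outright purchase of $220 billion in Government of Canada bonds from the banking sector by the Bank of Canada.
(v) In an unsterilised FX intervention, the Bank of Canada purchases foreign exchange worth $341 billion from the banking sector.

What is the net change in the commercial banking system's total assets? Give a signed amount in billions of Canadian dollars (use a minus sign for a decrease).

-$416 billion

Government account inflow $185 billion: bank balance sheets shrink → −$185B.
Currency withdrawal $294 billion: bank balance sheets shrink → −$294B.
Asset purchase (from non-banks) $63 billion: bank balance sheets expand → +$63B.
OMO purchase (from banks) $220 billion: just an asset swap on bank balance sheets → 0.
FX purchase $341 billion: just an asset swap on bank balance sheets → 0.
Net: −185 − 294 + 63 + 0 + 0 = -$416 billion.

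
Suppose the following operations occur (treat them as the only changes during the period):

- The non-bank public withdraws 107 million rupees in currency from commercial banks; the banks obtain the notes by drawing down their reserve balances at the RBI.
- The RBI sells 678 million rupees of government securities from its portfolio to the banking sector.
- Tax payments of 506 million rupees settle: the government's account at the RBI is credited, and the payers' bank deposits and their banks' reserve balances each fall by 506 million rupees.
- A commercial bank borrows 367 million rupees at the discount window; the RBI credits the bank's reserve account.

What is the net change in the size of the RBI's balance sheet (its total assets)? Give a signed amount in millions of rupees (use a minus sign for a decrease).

RBI balance sheet:
  Assets:      Securities −678M, Loans to banks +367M
  Liabilities: Bank reserves −924M, Currency in circulation +107M, Government deposits +506M
Commercial banking system:
  Assets:      Reserves at CB −924M, Securities +678M
  Liabilities: Checkable deposits −613M, Borrowings from CB +367M
Change in total RBI assets = -311 million.

-311 million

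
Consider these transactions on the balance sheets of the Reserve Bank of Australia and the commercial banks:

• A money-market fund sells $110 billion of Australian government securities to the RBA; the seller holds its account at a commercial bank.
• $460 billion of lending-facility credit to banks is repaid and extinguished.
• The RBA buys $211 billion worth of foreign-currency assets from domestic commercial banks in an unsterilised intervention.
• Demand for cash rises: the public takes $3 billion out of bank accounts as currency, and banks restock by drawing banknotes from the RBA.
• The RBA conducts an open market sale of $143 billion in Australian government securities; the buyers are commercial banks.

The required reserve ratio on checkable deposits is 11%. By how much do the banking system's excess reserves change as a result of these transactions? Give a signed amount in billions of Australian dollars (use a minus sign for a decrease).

-$296.77 billion

Asset purchase (from non-banks) $110 billion: reserves +$110B, deposits +$110B.
Discount-window repayment $460 billion: reserves −$460B, deposits 0.
FX purchase $211 billion: reserves +$211B, deposits 0.
Currency withdrawal $3 billion: reserves −$3B, deposits −$3B.
OMO sale (to banks) $143 billion: reserves −$143B, deposits 0.
Totals: Δreserves = −$285B, Δdeposits = +$107B.
Δrequired reserves = 11% × +$107B = +$11.77B.
Δexcess reserves = Δreserves − Δrequired = −$285B − (+$11.77B) = -$296.77 billion.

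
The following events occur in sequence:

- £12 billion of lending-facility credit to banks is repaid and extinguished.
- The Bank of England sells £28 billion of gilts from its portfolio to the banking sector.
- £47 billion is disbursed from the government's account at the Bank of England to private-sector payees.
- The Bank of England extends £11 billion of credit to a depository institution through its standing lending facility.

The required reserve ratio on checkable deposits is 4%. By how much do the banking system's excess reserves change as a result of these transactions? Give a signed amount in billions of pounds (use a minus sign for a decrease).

Discount-window repayment £12 billion: reserves −£12B, deposits 0.
OMO sale (to banks) £28 billion: reserves −£28B, deposits 0.
Government spending £47 billion: reserves +£47B, deposits +£47B.
Discount-window loan £11 billion: reserves +£11B, deposits 0.
Totals: Δreserves = +£18B, Δdeposits = +£47B.
Δrequired reserves = 4% × +£47B = +£1.88B.
Δexcess reserves = Δreserves − Δrequired = +£18B − (+£1.88B) = +£16.12 billion.

+£16.12 billion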